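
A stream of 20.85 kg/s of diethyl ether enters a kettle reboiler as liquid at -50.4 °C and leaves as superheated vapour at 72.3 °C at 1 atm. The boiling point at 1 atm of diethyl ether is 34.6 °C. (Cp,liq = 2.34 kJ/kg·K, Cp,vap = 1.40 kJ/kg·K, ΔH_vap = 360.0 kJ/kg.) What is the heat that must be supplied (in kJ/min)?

Q = 765000 kJ/min

liquid -50.4→34.6 °C: 198.9 kJ/kg
vaporisation at 34.6 °C: 360 kJ/kg
vapour 34.6→72.3 °C: 52.78 kJ/kg
Δh = 198.9 + 360 + 52.78 = 611.68 kJ/kg
Q = ṁ·Δh = 20.85 kg/s × 611.68 kJ/kg = 12754 kJ/s
|Q| = 12754 kW = 765210 kJ/min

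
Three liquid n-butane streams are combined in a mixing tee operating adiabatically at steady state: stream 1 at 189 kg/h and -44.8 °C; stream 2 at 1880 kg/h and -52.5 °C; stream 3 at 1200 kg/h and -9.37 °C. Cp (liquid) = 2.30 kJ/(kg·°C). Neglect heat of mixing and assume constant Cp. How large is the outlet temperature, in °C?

Energy balance with Q = 0: Σ ṁᵢCp,ᵢ(T_out − Tᵢ) = 0
Σ ṁᵢCp,ᵢTᵢ = 189×2.30×-44.8 + 1880×2.30×-52.5 + 1200×2.30×-9.37 = -272350
Σ ṁᵢCp,ᵢ = 189×2.30 + 1880×2.30 + 1200×2.30 = 7518.7
T_out = -272350 / 7518.7 = -36.222 °C

T_out = -36.2 °C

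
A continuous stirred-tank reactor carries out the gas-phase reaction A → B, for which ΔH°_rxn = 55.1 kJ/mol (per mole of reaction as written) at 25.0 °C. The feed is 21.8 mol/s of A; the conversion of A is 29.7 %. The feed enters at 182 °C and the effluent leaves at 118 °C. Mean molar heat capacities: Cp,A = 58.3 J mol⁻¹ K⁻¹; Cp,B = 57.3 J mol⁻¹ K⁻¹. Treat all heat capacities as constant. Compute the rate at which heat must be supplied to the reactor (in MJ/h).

Extent of reaction ξ = 0.297 × 21.8 = 6.4746 mol/s
Reaction term: ξ·ΔH°_rxn = 6.4746 × 55.1 = 356.75 kJ/s
Sensible, feed 182→25 °C: -199.54 kJ/s
Outlet flows (mol/s): A 15.325, B 6.4746
Sensible, products 25→118 °C: 117.6 kJ/s
Q = ΔH = 274.81 kJ/s = 274.81 kW
Heat supplied = 989.31 MJ/h

Q_in = 989 MJ/h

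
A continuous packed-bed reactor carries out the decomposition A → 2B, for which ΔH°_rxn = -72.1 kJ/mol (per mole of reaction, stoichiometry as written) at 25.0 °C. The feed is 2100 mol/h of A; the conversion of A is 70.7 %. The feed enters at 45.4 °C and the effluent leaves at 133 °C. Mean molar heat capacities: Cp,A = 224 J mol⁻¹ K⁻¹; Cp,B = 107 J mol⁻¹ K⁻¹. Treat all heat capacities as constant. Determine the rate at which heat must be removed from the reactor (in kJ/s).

Q_out = 18.7 kJ/s

Extent of reaction ξ = 0.707 × 2100 = 1484.7 mol/h
Reaction term: ξ·ΔH°_rxn = 1484.7 × -72.1 = -107050 kJ/h
Sensible, feed 45.4→25 °C: -9596.2 kJ/h
Outlet flows (mol/h): A 615.3, B 2969.4
Sensible, products 25→133 °C: 49200 kJ/h
Q = ΔH = -67443 kJ/h = -18.734 kW
Heat removed = 18.734 kJ/s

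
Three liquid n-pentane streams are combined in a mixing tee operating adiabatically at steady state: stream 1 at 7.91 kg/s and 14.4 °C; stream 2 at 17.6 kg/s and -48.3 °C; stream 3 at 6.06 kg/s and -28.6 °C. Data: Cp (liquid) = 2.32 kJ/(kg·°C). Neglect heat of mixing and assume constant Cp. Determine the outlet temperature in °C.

Adiabatic, steady state ⇒ Σ ṁᵢCp,ᵢ(T_out − Tᵢ) = 0
Σ ṁᵢCp,ᵢTᵢ = 7.91×2.32×14.4 + 17.6×2.32×-48.3 + 6.06×2.32×-28.6 = -2110
Σ ṁᵢCp,ᵢ = 7.91×2.32 + 17.6×2.32 + 6.06×2.32 = 73.242
T_out = -2110 / 73.242 = -28.809 °C

T_out = -28.8 °C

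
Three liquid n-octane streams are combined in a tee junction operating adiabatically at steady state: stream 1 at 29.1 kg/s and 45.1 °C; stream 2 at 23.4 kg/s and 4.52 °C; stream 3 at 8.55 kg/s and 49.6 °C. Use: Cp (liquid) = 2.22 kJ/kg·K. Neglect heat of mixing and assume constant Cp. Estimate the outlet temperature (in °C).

T_out = 30.2 °C

Energy balance with Q = 0: Σ ṁᵢCp,ᵢ(T_out − Tᵢ) = 0
Σ ṁᵢCp,ᵢTᵢ = 29.1×2.22×45.1 + 23.4×2.22×4.52 + 8.55×2.22×49.6 = 4089.8
Σ ṁᵢCp,ᵢ = 29.1×2.22 + 23.4×2.22 + 8.55×2.22 = 135.53
T_out = 4089.8 / 135.53 = 30.176 °C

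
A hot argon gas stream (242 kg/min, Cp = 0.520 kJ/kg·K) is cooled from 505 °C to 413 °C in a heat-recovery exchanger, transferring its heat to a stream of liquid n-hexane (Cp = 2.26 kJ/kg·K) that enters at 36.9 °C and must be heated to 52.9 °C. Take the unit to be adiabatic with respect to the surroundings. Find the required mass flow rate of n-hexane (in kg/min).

Heat released by hot stream: Q = 242 × 0.520 × (505 − 413) = 11577 kJ/min
Energy balance on cold side (adiabatic exchanger): Q = ṁ_c·Cp_c·(T_c,out − T_c,in)
ṁ_c = 11577 / [2.26 × (52.9 − 36.9)] = 320.17 kg/min

ṁ_c = 320 kg/min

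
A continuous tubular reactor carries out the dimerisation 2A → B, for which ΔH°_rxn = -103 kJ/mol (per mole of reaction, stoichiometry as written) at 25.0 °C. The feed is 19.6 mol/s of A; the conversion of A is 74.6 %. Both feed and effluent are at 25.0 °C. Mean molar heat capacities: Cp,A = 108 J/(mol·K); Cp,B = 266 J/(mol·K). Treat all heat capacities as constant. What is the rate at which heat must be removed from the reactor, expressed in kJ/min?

Extent of reaction ξ = 0.746 × 19.6 / 2 = 7.3108 mol/s
Reaction term: ξ·ΔH°_rxn = 7.3108 × -103 = -753.01 kJ/s
Q = ΔH = -753.01 kJ/s = -753.01 kW
Heat removed = 45181 kJ/min

Q_out = 45200 kJ/min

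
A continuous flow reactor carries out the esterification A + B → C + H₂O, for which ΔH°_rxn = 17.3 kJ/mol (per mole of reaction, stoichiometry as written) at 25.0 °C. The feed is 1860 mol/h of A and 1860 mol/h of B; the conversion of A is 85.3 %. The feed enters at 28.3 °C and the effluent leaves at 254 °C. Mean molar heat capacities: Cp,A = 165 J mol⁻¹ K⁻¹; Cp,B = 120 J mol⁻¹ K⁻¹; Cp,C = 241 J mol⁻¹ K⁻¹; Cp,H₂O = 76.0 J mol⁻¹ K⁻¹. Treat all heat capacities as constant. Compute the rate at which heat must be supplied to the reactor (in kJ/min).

Extent of reaction ξ = 0.853 × 1860 = 1586.6 mol/h
Reaction term: ξ·ΔH°_rxn = 1586.6 × 17.3 = 27448 kJ/h
Sensible, feed 28.3→25 °C: -1749.3 kJ/h
Outlet flows (mol/h): A 273.42, B 273.42, C 1586.6, H₂O 1586.6
Sensible, products 25→254 °C: 133020 kJ/h
Q = ΔH = 158720 kJ/h = 44.088 kW
Heat supplied = 2645.3 kJ/min

Q_in = 2650 kJ/min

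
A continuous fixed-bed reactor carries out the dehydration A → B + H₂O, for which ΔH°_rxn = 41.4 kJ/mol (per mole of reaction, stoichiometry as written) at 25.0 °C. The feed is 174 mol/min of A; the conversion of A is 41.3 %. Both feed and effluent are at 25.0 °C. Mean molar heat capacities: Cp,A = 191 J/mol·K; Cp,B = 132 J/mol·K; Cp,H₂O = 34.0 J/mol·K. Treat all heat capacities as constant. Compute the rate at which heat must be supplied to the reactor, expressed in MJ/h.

Q_in = 179 MJ/h

Extent of reaction ξ = 0.413 × 174 = 71.862 mol/min
Reaction term: ξ·ΔH°_rxn = 71.862 × 41.4 = 2975.1 kJ/min
Q = ΔH = 2975.1 kJ/min = 49.585 kW
Heat supplied = 178.51 MJ/h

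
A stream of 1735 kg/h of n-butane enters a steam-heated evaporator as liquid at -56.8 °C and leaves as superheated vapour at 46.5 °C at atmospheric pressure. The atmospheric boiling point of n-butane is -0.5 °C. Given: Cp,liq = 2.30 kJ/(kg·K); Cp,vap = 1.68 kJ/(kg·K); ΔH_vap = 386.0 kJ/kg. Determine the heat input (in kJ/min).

liquid -56.8→-0.5 °C: 129.49 kJ/kg
vaporisation at -0.5 °C: 386 kJ/kg
vapour -0.5→46.5 °C: 78.96 kJ/kg
Δh = 129.49 + 386 + 78.96 = 594.45 kJ/kg
Q = ṁ·Δh = 1735 kg/h × 594.45 kJ/kg = 1.0314e+06 kJ/h
|Q| = 286.49 kW = 17190 kJ/min

Q = 17200 kJ/min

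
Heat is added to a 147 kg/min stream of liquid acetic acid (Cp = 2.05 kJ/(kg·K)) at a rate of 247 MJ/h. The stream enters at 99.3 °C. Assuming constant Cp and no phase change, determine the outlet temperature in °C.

Q = 247 MJ/h = 4116.7 kJ/min
ΔT = Q/(ṁ·Cp) = 4116.7/(147×2.05) = 13.661 K
T_out = 99.3 + 13.661 = 112.96 °C

T_out = 113 °C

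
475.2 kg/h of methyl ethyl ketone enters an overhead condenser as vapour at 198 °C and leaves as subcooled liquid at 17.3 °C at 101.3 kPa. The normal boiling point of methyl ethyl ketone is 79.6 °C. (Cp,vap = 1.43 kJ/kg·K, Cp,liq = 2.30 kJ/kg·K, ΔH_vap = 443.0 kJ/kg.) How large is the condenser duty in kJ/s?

Q_c = 99.7 kJ/s

vapour 198→79.6 °C: -169.31 kJ/kg
condensation at 79.6 °C: -443 kJ/kg
liquid 79.6→17.3 °C: -143.29 kJ/kg
Δh = -169.31 + -443 + -143.29 = -755.6 kJ/kg
Q = ṁ·Δh = 475.2 kg/h × -755.6 kJ/kg = -359060 kJ/h
|Q| = 99.739 kW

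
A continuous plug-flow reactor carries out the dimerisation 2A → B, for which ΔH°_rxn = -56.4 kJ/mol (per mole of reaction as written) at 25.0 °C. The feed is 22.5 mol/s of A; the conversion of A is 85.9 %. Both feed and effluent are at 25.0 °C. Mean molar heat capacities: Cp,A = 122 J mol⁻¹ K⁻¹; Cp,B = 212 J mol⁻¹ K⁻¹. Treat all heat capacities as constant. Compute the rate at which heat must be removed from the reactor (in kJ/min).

Q_out = 32700 kJ/min

Extent of reaction ξ = 0.859 × 22.5 / 2 = 9.6638 mol/s
Reaction term: ξ·ΔH°_rxn = 9.6638 × -56.4 = -545.04 kJ/s
Q = ΔH = -545.04 kJ/s = -545.04 kW
Heat removed = 32702 kJ/min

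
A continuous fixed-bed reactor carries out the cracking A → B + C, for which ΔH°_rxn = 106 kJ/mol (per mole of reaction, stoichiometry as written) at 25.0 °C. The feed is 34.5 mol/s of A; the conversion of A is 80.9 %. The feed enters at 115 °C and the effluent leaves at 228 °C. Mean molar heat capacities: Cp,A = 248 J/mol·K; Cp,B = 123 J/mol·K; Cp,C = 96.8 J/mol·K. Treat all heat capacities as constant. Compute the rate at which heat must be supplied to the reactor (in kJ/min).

Extent of reaction ξ = 0.809 × 34.5 = 27.911 mol/s
Reaction term: ξ·ΔH°_rxn = 27.911 × 106 = 2958.5 kJ/s
Sensible, feed 115→25 °C: -770.04 kJ/s
Outlet flows (mol/s): A 6.5895, B 27.911, C 27.911
Sensible, products 25→228 °C: 1577.1 kJ/s
Q = ΔH = 3765.6 kJ/s = 3765.6 kW
Heat supplied = 225930 kJ/min

Q_in = 226000 kJ/min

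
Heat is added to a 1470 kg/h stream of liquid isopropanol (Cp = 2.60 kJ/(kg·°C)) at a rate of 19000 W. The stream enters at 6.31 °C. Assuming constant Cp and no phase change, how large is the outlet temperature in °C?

T_out = 24.2 °C

Q = 19000 W = 68400 kJ/h
ΔT = Q/(ṁ·Cp) = 68400/(1470×2.60) = 17.896 K
T_out = 6.31 + 17.896 = 24.206 °C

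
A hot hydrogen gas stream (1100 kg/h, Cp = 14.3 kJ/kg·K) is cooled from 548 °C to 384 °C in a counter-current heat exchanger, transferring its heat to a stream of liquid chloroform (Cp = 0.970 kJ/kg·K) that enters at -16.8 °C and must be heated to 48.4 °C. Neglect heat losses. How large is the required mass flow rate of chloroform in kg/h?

Heat released by hot stream: Q = 1100 × 14.3 × (548 − 384) = 2.5797e+06 kJ/h
Energy balance on cold side (adiabatic exchanger): Q = ṁ_c·Cp_c·(T_c,out − T_c,in)
ṁ_c = 2.5797e+06 / [0.970 × (48.4 − -16.8)] = 40790 kg/h

ṁ_c = 40800 kg/h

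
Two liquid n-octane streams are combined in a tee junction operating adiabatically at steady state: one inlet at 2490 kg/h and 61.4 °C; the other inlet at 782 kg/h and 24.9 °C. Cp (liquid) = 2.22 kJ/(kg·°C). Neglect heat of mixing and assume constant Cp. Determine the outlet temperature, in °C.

T_out = 52.7 °C

Adiabatic, steady state ⇒ Σ ṁᵢCp,ᵢ(T_out − Tᵢ) = 0
T_out = Σ ṁᵢCp,ᵢTᵢ / Σ ṁᵢCp,ᵢ
      = 382630 / 7263.8 = 52.677 °C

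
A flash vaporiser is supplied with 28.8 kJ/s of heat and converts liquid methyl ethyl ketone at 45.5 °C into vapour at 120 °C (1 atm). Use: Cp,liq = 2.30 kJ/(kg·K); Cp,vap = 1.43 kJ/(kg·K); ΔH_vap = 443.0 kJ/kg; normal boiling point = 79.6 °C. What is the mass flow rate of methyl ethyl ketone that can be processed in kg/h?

Δh = 2.30×(79.6−45.5) + 443.0 + 1.43×(120−79.6) = 579.2 kJ/kg
Q = 28.8 kJ/s = 28.8 kJ/s = 103680 kJ/h
ṁ = Q/Δh = 103680 / 579.2 = 179 kg/h

ṁ = 179 kg/h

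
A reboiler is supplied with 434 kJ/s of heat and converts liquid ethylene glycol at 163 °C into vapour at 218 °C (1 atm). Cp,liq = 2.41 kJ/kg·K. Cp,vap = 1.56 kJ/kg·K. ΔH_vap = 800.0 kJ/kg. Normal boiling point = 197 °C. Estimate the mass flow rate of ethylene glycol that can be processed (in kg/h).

ṁ = 1710 kg/h

Δh = 2.41×(197−163) + 800.0 + 1.56×(218−197) = 914.7 kJ/kg
Q = 434 kJ/s = 434 kJ/s = 1.5624e+06 kJ/h
ṁ = Q/Δh = 1.5624e+06 / 914.7 = 1708.1 kg/h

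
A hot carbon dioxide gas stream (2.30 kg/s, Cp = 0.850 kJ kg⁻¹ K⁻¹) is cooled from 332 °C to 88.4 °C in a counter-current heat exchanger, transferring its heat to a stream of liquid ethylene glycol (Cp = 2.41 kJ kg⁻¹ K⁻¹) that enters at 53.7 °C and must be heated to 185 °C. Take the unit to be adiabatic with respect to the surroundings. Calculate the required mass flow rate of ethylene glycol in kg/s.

ṁ_c = 1.51 kg/s

Heat released by hot stream: Q = 2.30 × 0.850 × (332 − 88.4) = 476.24 kJ/s
Energy balance on cold side (adiabatic exchanger): Q = ṁ_c·Cp_c·(T_c,out − T_c,in)
ṁ_c = 476.24 / [2.41 × (185 − 53.7)] = 1.505 kg/s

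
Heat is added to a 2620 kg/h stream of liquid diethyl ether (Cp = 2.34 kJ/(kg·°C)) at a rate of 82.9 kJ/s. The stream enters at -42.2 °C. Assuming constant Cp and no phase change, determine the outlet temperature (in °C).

Q = 82.9 kJ/s = 298440 kJ/h
ΔT = Q/(ṁ·Cp) = 298440/(2620×2.34) = 48.679 K
T_out = -42.2 + 48.679 = 6.4788 °C

T_out = 6.48 °C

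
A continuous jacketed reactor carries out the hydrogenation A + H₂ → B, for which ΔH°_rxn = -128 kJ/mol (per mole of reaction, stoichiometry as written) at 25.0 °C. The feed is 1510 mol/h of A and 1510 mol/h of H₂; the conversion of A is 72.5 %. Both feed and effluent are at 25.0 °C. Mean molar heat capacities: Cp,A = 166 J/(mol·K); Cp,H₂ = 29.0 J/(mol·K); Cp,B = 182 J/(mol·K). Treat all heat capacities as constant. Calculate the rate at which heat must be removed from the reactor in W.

Q_out = 38900 W

Extent of reaction ξ = 0.725 × 1510 = 1094.8 mol/h
Reaction term: ξ·ΔH°_rxn = 1094.8 × -128 = -140130 kJ/h
Q = ΔH = -140130 kJ/h = -38.924 kW
Heat removed = 38924 W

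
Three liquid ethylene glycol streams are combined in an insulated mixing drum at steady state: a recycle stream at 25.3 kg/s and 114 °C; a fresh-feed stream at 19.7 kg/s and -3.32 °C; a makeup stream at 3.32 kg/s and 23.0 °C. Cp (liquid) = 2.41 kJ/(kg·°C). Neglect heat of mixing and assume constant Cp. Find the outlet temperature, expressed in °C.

T_out = 59.9 °C

Energy balance with Q = 0: Σ ṁᵢCp,ᵢ(T_out − Tᵢ) = 0
Σ ṁᵢCp,ᵢTᵢ = 25.3×2.41×114 + 19.7×2.41×-3.32 + 3.32×2.41×23.0 = 6977.3
Σ ṁᵢCp,ᵢ = 25.3×2.41 + 19.7×2.41 + 3.32×2.41 = 116.45
T_out = 6977.3 / 116.45 = 59.916 °C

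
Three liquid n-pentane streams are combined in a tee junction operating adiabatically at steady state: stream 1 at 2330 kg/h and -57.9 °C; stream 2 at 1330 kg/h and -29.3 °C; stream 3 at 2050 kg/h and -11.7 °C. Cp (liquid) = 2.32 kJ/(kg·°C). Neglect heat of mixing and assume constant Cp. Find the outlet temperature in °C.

No heat crosses the boundary, so H_out = H_in.
Σ ṁᵢCp,ᵢTᵢ = 2330×2.32×-57.9 + 1330×2.32×-29.3 + 2050×2.32×-11.7 = -459040
Σ ṁᵢCp,ᵢ = 2330×2.32 + 1330×2.32 + 2050×2.32 = 13247
T_out = -459040 / 13247 = -34.652 °C

T_out = -34.7 °C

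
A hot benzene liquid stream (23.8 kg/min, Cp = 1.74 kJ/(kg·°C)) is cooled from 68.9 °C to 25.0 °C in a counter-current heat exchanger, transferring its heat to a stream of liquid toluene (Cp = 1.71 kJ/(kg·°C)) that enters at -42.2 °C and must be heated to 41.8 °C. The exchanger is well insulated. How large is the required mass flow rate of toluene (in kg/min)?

Heat released by hot stream: Q = 23.8 × 1.74 × (68.9 − 25.0) = 1818 kJ/min
Energy balance on cold side (adiabatic exchanger): Q = ṁ_c·Cp_c·(T_c,out − T_c,in)
ṁ_c = 1818 / [1.71 × (41.8 − -42.2)] = 12.657 kg/min

ṁ_c = 12.7 kg/min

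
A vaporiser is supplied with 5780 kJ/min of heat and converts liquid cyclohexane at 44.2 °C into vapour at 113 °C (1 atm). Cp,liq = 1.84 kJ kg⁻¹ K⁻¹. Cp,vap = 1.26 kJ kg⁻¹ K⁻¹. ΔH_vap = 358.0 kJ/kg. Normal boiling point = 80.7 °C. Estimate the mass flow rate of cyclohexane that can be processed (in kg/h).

Δh = 1.84×(80.7−44.2) + 358.0 + 1.26×(113−80.7) = 465.86 kJ/kg
Q = 5780 kJ/min = 96.333 kJ/s = 346800 kJ/h
ṁ = Q/Δh = 346800 / 465.86 = 744.43 kg/h

ṁ = 744 kg/h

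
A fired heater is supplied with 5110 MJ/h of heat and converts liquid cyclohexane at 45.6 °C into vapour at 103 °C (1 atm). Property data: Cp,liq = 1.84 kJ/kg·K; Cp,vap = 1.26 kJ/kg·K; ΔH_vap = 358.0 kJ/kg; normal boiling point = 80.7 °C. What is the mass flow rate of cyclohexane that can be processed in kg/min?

Δh = 1.84×(80.7−45.6) + 358.0 + 1.26×(103−80.7) = 450.68 kJ/kg
Q = 5110 MJ/h = 1419.4 kJ/s = 85167 kJ/min
ṁ = Q/Δh = 85167 / 450.68 = 188.97 kg/min

ṁ = 189 kg/min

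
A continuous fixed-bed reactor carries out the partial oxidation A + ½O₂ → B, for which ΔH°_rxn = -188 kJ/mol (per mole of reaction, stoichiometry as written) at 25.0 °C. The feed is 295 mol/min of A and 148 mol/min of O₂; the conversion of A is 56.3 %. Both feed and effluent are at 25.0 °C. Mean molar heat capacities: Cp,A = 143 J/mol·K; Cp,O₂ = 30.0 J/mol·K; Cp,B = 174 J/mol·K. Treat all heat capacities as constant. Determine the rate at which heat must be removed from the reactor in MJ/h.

Q_out = 1870 MJ/h

Extent of reaction ξ = 0.563 × 295 = 166.08 mol/min
Reaction term: ξ·ΔH°_rxn = 166.08 × -188 = -31224 kJ/min
Q = ΔH = -31224 kJ/min = -520.4 kW
Heat removed = 1873.4 MJ/h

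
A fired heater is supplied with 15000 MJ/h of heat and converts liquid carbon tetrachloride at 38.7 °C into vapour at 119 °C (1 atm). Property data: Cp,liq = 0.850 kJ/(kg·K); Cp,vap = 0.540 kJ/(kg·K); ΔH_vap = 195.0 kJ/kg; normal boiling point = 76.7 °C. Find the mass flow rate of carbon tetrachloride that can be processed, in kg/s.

Δh = 0.850×(76.7−38.7) + 195.0 + 0.540×(119−76.7) = 250.14 kJ/kg
Q = 15000 MJ/h = 4166.7 kJ/s = 4166.7 kJ/s
ṁ = Q/Δh = 4166.7 / 250.14 = 16.657 kg/s

ṁ = 16.7 kg/s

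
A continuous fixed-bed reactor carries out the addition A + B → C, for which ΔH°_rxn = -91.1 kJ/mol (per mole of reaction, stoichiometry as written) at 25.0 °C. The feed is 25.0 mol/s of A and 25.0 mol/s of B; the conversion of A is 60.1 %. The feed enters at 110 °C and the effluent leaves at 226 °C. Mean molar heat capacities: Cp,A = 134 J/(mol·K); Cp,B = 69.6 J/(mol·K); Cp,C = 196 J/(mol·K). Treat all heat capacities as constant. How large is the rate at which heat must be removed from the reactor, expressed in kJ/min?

Q_out = 48100 kJ/min

Extent of reaction ξ = 0.601 × 25.0 = 15.025 mol/s
Reaction term: ξ·ΔH°_rxn = 15.025 × -91.1 = -1368.8 kJ/s
Sensible, feed 110→25 °C: -432.65 kJ/s
Outlet flows (mol/s): A 9.975, B 9.975, C 15.025
Sensible, products 25→226 °C: 1000.1 kJ/s
Q = ΔH = -801.29 kJ/s = -801.29 kW
Heat removed = 48077 kJ/min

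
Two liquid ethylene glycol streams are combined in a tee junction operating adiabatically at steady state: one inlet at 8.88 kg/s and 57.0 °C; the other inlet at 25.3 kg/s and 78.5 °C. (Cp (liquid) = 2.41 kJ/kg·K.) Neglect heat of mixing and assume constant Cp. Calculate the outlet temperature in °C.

Energy balance with Q = 0: Σ ṁᵢCp,ᵢ(T_out − Tᵢ) = 0
T_out = Σ ṁᵢCp,ᵢTᵢ / Σ ṁᵢCp,ᵢ
      = 6006.2 / 82.374 = 72.914 °C

T_out = 72.9 °C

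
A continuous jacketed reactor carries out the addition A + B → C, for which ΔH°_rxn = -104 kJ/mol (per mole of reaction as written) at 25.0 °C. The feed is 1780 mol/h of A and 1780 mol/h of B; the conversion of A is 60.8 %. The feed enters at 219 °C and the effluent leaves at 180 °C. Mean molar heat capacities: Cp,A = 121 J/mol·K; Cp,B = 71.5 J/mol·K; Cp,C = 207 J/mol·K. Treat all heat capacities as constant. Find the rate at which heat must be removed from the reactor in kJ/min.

Q_out = 2060 kJ/min

Extent of reaction ξ = 0.608 × 1780 = 1082.2 mol/h
Reaction term: ξ·ΔH°_rxn = 1082.2 × -104 = -112550 kJ/h
Sensible, feed 219→25 °C: -66474 kJ/h
Outlet flows (mol/h): A 697.76, B 697.76, C 1082.2
Sensible, products 25→180 °C: 55543 kJ/h
Q = ΔH = -123480 kJ/h = -34.301 kW
Heat removed = 2058.1 kJ/min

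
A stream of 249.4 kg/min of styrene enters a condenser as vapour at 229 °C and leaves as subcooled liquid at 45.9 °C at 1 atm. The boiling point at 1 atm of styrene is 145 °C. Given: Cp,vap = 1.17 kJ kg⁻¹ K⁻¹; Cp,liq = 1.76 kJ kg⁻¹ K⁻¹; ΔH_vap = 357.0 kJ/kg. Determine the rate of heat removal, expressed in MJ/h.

Q_c = 9420 MJ/h

vapour 229→145 °C: -98.28 kJ/kg
condensation at 145 °C: -357 kJ/kg
liquid 145→45.9 °C: -174.42 kJ/kg
Δh = -98.28 + -357 + -174.42 = -629.7 kJ/kg
Q = ṁ·Δh = 249.4 kg/min × -629.7 kJ/kg = -157050 kJ/min
|Q| = 2617.4 kW = 9422.8 MJ/h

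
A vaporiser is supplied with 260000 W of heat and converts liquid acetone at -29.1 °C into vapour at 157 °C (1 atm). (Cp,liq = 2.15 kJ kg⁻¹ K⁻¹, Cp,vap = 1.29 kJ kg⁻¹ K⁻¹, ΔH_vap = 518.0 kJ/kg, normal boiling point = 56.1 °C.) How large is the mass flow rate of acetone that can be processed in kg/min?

ṁ = 18.8 kg/min

Δh = 2.15×(56.1−-29.1) + 518.0 + 1.29×(157−56.1) = 831.34 kJ/kg
Q = 260000 W = 260 kJ/s = 15600 kJ/min
ṁ = Q/Δh = 15600 / 831.34 = 18.765 kg/min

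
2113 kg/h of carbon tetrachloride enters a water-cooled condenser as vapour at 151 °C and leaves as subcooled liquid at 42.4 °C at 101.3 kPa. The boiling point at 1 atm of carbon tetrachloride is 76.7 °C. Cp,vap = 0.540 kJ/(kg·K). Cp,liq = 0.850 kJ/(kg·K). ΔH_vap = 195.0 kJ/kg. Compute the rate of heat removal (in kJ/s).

vapour 151→76.7 °C: -40.122 kJ/kg
condensation at 76.7 °C: -195 kJ/kg
liquid 76.7→42.4 °C: -29.155 kJ/kg
Δh = -40.122 + -195 + -29.155 = -264.28 kJ/kg
Q = ṁ·Δh = 2113 kg/h × -264.28 kJ/kg = -558420 kJ/h
|Q| = 155.12 kW

Q_c = 155 kJ/s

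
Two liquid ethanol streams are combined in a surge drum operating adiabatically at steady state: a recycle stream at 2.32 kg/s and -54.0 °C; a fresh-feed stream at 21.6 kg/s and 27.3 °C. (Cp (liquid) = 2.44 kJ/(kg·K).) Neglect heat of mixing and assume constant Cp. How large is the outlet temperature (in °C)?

Energy balance with Q = 0: Σ ṁᵢCp,ᵢ(T_out − Tᵢ) = 0
T_out = Σ ṁᵢCp,ᵢTᵢ / Σ ṁᵢCp,ᵢ
      = 1133.1 / 58.365 = 19.415 °C

T_out = 19.4 °C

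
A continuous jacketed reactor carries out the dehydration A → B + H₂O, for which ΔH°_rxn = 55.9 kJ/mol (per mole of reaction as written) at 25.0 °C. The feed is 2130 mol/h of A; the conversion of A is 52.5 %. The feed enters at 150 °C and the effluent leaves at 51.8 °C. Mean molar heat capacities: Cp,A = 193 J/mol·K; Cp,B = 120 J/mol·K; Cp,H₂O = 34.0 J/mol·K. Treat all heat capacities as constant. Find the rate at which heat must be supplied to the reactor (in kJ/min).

Q_in = 350 kJ/min

Extent of reaction ξ = 0.525 × 2130 = 1118.2 mol/h
Reaction term: ξ·ΔH°_rxn = 1118.2 × 55.9 = 62510 kJ/h
Sensible, feed 150→25 °C: -51386 kJ/h
Outlet flows (mol/h): A 1011.8, B 1118.2, H₂O 1118.2
Sensible, products 25→51.8 °C: 9848.4 kJ/h
Q = ΔH = 20972 kJ/h = 5.8257 kW
Heat supplied = 349.54 kJ/min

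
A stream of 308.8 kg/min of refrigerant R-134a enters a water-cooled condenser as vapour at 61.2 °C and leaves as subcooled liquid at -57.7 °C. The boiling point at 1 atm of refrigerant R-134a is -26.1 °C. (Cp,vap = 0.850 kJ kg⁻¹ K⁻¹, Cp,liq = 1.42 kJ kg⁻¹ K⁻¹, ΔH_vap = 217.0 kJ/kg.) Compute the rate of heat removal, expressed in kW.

Q_c = 1730 kW

vapour 61.2→-26.1 °C: -74.205 kJ/kg
condensation at -26.1 °C: -217 kJ/kg
liquid -26.1→-57.7 °C: -44.872 kJ/kg
Δh = -74.205 + -217 + -44.872 = -336.08 kJ/kg
Q = ṁ·Δh = 308.8 kg/min × -336.08 kJ/kg = -103780 kJ/min
|Q| = 1729.7 kW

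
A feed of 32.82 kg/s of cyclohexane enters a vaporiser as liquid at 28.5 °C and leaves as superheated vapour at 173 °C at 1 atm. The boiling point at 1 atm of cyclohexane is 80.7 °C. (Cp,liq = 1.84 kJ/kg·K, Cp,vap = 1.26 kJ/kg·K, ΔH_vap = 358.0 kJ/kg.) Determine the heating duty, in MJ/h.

Q = 67400 MJ/h

liquid 28.5→80.7 °C: 96.048 kJ/kg
vaporisation at 80.7 °C: 358 kJ/kg
vapour 80.7→173 °C: 116.3 kJ/kg
Δh = 96.048 + 358 + 116.3 = 570.35 kJ/kg
Q = ṁ·Δh = 32.82 kg/s × 570.35 kJ/kg = 18719 kJ/s
|Q| = 18719 kW = 67388 MJ/h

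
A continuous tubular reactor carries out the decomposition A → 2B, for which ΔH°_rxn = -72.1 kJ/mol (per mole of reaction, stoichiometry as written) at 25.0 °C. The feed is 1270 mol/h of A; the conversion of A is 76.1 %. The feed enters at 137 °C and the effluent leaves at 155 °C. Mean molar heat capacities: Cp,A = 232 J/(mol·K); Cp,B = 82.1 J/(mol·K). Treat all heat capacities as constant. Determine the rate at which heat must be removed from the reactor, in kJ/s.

Q_out = 20.2 kJ/s

Extent of reaction ξ = 0.761 × 1270 = 966.47 mol/h
Reaction term: ξ·ΔH°_rxn = 966.47 × -72.1 = -69682 kJ/h
Sensible, feed 137→25 °C: -33000 kJ/h
Outlet flows (mol/h): A 303.53, B 1932.9
Sensible, products 25→155 °C: 29785 kJ/h
Q = ΔH = -72897 kJ/h = -20.249 kW
Heat removed = 20.249 kJ/s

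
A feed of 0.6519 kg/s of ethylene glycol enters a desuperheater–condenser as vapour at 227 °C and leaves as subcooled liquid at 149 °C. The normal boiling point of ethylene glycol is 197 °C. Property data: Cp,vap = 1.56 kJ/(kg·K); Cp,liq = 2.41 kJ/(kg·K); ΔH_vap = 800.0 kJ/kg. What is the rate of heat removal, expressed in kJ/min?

Q_c = 37600 kJ/min

vapour 227→197 °C: -46.8 kJ/kg
condensation at 197 °C: -800 kJ/kg
liquid 197→149 °C: -115.68 kJ/kg
Δh = -46.8 + -800 + -115.68 = -962.48 kJ/kg
Q = ṁ·Δh = 0.6519 kg/s × -962.48 kJ/kg = -627.44 kJ/s
|Q| = 627.44 kW = 37646 kJ/min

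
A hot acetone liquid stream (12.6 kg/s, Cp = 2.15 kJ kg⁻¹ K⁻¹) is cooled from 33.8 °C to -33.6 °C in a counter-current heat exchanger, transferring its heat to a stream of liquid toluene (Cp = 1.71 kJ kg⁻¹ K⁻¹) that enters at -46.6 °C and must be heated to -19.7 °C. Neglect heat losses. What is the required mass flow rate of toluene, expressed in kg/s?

Heat released by hot stream: Q = 12.6 × 2.15 × (33.8 − -33.6) = 1825.9 kJ/s
Energy balance on cold side (adiabatic exchanger): Q = ṁ_c·Cp_c·(T_c,out − T_c,in)
ṁ_c = 1825.9 / [1.71 × (-19.7 − -46.6)] = 39.694 kg/s

ṁ_c = 39.7 kg/s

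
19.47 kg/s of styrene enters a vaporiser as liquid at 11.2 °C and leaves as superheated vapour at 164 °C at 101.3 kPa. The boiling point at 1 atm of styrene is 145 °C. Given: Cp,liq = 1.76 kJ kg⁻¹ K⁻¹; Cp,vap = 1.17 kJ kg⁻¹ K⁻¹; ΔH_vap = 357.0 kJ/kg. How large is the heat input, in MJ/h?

liquid 11.2→145 °C: 235.49 kJ/kg
vaporisation at 145 °C: 357 kJ/kg
vapour 145→164 °C: 22.23 kJ/kg
Δh = 235.49 + 357 + 22.23 = 614.72 kJ/kg
Q = ṁ·Δh = 19.47 kg/s × 614.72 kJ/kg = 11969 kJ/s
|Q| = 11969 kW = 43087 MJ/h

Q = 43100 MJ/h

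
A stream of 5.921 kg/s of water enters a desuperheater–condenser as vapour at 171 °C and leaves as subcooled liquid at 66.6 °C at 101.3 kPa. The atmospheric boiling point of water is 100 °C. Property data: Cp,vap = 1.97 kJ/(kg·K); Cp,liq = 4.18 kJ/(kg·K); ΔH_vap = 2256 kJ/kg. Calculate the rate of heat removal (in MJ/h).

Q_c = 54000 MJ/h

vapour 171→100 °C: -139.87 kJ/kg
condensation at 100 °C: -2256 kJ/kg
liquid 100→66.6 °C: -139.61 kJ/kg
Δh = -139.87 + -2256 + -139.61 = -2535.5 kJ/kg
Q = ṁ·Δh = 5.921 kg/s × -2535.5 kJ/kg = -15013 kJ/s
|Q| = 15013 kW = 54045 MJ/h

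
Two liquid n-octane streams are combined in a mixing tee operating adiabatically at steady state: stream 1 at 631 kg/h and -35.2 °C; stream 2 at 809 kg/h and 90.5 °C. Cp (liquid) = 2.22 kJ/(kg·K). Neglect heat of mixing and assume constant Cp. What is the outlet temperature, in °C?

T_out = 35.4 °C

Energy balance with Q = 0: Σ ṁᵢCp,ᵢ(T_out − Tᵢ) = 0
T_out = Σ ṁᵢCp,ᵢTᵢ / Σ ṁᵢCp,ᵢ
      = 113230 / 3196.8 = 35.419 °C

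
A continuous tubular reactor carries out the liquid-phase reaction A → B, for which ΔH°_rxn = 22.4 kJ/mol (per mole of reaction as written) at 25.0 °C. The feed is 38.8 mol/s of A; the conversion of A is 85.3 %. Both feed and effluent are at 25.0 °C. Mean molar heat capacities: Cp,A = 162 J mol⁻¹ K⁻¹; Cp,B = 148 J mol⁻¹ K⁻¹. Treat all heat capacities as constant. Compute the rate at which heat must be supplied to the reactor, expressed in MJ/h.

Extent of reaction ξ = 0.853 × 38.8 = 33.096 mol/s
Reaction term: ξ·ΔH°_rxn = 33.096 × 22.4 = 741.36 kJ/s
Q = ΔH = 741.36 kJ/s = 741.36 kW
Heat supplied = 2668.9 MJ/h

Q_in = 2670 MJ/h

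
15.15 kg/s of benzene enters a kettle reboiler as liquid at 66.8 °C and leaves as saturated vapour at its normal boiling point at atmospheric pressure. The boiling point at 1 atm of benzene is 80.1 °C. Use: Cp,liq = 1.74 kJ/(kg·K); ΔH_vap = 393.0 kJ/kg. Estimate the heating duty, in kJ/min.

Q = 378000 kJ/min

liquid 66.8→80.1 °C: 23.142 kJ/kg
vaporisation at 80.1 °C: 393 kJ/kg
Δh = 23.142 + 393 = 416.14 kJ/kg
Q = ṁ·Δh = 15.15 kg/s × 416.14 kJ/kg = 6304.6 kJ/s
|Q| = 6304.6 kW = 378270 kJ/min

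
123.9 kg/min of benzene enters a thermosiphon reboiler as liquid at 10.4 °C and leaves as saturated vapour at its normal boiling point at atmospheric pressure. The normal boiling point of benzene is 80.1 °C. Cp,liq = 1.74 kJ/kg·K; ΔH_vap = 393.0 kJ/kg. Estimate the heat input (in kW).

Q = 1060 kW

liquid 10.4→80.1 °C: 121.28 kJ/kg
vaporisation at 80.1 °C: 393 kJ/kg
Δh = 121.28 + 393 = 514.28 kJ/kg
Q = ṁ·Δh = 123.9 kg/min × 514.28 kJ/kg = 63719 kJ/min
|Q| = 1062 kW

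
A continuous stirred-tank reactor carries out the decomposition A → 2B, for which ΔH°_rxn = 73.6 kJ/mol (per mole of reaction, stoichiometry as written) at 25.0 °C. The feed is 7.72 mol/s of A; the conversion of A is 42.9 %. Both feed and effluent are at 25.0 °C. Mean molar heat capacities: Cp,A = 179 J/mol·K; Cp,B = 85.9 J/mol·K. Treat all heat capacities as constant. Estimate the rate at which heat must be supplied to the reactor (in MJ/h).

Extent of reaction ξ = 0.429 × 7.72 = 3.3119 mol/s
Reaction term: ξ·ΔH°_rxn = 3.3119 × 73.6 = 243.75 kJ/s
Q = ΔH = 243.75 kJ/s = 243.75 kW
Heat supplied = 877.52 MJ/h

Q_in = 878 MJ/h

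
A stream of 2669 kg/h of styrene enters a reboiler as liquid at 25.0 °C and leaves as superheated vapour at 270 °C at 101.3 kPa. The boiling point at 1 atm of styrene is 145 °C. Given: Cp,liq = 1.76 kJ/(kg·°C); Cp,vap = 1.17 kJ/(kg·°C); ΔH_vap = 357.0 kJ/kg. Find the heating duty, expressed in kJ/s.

liquid 25.0→145 °C: 211.2 kJ/kg
vaporisation at 145 °C: 357 kJ/kg
vapour 145→270 °C: 146.25 kJ/kg
Δh = 211.2 + 357 + 146.25 = 714.45 kJ/kg
Q = ṁ·Δh = 2669 kg/h × 714.45 kJ/kg = 1.9069e+06 kJ/h
|Q| = 529.69 kW

Q = 530 kJ/s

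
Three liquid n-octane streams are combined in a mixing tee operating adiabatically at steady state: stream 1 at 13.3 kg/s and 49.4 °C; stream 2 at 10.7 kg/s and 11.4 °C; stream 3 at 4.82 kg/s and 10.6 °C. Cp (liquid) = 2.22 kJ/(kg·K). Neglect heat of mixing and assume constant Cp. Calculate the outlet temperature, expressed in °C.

Energy balance with Q = 0: Σ ṁᵢCp,ᵢ(T_out − Tᵢ) = 0
Σ ṁᵢCp,ᵢTᵢ = 13.3×2.22×49.4 + 10.7×2.22×11.4 + 4.82×2.22×10.6 = 1842.8
Σ ṁᵢCp,ᵢ = 13.3×2.22 + 10.7×2.22 + 4.82×2.22 = 63.98
T_out = 1842.8 / 63.98 = 28.803 °C

T_out = 28.8 °C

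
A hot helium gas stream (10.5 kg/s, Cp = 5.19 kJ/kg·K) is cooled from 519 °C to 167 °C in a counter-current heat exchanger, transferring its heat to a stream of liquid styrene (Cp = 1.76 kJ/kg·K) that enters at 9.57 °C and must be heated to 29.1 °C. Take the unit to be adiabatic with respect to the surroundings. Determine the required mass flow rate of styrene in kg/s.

Heat released by hot stream: Q = 10.5 × 5.19 × (519 − 167) = 19182 kJ/s
Energy balance on cold side (adiabatic exchanger): Q = ṁ_c·Cp_c·(T_c,out − T_c,in)
ṁ_c = 19182 / [1.76 × (29.1 − 9.57)] = 558.06 kg/s

ṁ_c = 558 kg/s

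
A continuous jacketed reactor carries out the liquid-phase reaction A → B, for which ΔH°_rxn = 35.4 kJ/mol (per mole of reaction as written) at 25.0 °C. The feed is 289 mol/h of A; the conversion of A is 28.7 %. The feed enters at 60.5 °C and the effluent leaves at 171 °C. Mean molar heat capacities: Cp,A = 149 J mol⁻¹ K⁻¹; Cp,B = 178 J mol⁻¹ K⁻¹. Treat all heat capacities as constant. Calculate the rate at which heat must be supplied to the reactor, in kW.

Q_in = 2.23 kW

Extent of reaction ξ = 0.287 × 289 = 82.943 mol/h
Reaction term: ξ·ΔH°_rxn = 82.943 × 35.4 = 2936.2 kJ/h
Sensible, feed 60.5→25 °C: -1528.7 kJ/h
Outlet flows (mol/h): A 206.06, B 82.943
Sensible, products 25→171 °C: 6638.1 kJ/h
Q = ΔH = 8045.6 kJ/h = 2.2349 kW
Heat supplied = 2.2349 kW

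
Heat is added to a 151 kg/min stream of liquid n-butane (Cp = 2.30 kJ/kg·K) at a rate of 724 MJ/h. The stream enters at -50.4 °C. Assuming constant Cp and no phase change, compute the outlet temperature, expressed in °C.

T_out = -15.7 °C

Q = 724 MJ/h = 12067 kJ/min
ΔT = Q/(ṁ·Cp) = 12067/(151×2.30) = 34.744 K
T_out = -50.4 + 34.744 = -15.656 °C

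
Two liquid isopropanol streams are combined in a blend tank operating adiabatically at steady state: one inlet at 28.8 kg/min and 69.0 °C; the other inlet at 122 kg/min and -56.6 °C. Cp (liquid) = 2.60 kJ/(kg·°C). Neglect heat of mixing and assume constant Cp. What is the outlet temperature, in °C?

T_out = -32.6 °C

No heat crosses the boundary, so H_out = H_in.
Σ ṁᵢCp,ᵢTᵢ = 28.8×2.60×69.0 + 122×2.60×-56.6 = -12787
Σ ṁᵢCp,ᵢ = 28.8×2.60 + 122×2.60 = 392.08
T_out = -12787 / 392.08 = -32.613 °C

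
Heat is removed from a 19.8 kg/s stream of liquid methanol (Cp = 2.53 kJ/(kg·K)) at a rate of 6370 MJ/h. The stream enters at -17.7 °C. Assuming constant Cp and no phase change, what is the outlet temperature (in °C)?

Q = 6370 MJ/h = 1769.4 kJ/s
ΔT = Q/(ṁ·Cp) = 1769.4/(19.8×2.53) = 35.322 K
T_out = -17.7 − 35.322 = -53.022 °C

T_out = -53.0 °C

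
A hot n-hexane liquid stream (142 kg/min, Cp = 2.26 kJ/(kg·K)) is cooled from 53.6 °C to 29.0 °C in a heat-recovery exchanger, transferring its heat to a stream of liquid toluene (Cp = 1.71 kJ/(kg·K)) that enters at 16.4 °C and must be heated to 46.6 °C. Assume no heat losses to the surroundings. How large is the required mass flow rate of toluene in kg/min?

ṁ_c = 153 kg/min

Heat released by hot stream: Q = 142 × 2.26 × (53.6 − 29.0) = 7894.6 kJ/min
Energy balance on cold side (adiabatic exchanger): Q = ṁ_c·Cp_c·(T_c,out − T_c,in)
ṁ_c = 7894.6 / [1.71 × (46.6 − 16.4)] = 152.87 kg/min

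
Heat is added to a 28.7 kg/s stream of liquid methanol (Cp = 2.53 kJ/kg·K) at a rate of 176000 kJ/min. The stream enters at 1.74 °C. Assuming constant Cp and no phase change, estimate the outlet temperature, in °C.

T_out = 42.1 °C

Q = 176000 kJ/min = 2933.3 kJ/s
ΔT = Q/(ṁ·Cp) = 2933.3/(28.7×2.53) = 40.398 K
T_out = 1.74 + 40.398 = 42.138 °C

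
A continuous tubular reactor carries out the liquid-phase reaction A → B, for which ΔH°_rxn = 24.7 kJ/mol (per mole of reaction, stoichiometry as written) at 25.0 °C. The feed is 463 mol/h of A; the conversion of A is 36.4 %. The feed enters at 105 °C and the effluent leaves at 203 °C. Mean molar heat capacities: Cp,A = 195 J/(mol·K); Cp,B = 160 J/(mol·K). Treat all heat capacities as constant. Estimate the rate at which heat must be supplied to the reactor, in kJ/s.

Extent of reaction ξ = 0.364 × 463 = 168.53 mol/h
Reaction term: ξ·ΔH°_rxn = 168.53 × 24.7 = 4162.7 kJ/h
Sensible, feed 105→25 °C: -7222.8 kJ/h
Outlet flows (mol/h): A 294.47, B 168.53
Sensible, products 25→203 °C: 15021 kJ/h
Q = ΔH = 11961 kJ/h = 3.3224 kW
Heat supplied = 3.3224 kJ/s

Q_in = 3.32 kJ/s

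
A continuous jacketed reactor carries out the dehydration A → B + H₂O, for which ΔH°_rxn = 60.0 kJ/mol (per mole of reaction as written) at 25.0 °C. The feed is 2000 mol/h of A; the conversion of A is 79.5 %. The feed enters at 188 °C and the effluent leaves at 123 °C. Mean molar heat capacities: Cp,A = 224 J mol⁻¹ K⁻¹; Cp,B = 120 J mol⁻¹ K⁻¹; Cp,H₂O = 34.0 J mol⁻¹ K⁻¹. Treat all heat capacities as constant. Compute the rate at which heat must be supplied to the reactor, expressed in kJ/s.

Q_in = 15.4 kJ/s

Extent of reaction ξ = 0.795 × 2000 = 1590 mol/h
Reaction term: ξ·ΔH°_rxn = 1590 × 60.0 = 95400 kJ/h
Sensible, feed 188→25 °C: -73024 kJ/h
Outlet flows (mol/h): A 410, B 1590, H₂O 1590
Sensible, products 25→123 °C: 32997 kJ/h
Q = ΔH = 55373 kJ/h = 15.381 kW
Heat supplied = 15.381 kJ/s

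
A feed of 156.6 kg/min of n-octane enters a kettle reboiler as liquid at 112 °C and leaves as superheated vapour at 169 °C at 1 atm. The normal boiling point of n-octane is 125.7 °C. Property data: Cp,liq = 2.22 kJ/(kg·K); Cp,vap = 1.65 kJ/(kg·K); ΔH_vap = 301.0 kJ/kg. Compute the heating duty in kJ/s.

liquid 112→125.7 °C: 30.414 kJ/kg
vaporisation at 125.7 °C: 301 kJ/kg
vapour 125.7→169 °C: 71.445 kJ/kg
Δh = 30.414 + 301 + 71.445 = 402.86 kJ/kg
Q = ṁ·Δh = 156.6 kg/min × 402.86 kJ/kg = 63088 kJ/min
|Q| = 1051.5 kW

Q = 1050 kJ/s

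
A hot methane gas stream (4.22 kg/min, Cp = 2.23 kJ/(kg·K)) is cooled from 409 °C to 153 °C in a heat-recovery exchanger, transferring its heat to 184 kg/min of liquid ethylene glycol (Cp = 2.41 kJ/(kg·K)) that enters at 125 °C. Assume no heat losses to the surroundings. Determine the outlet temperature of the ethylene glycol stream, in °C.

Heat released by hot stream: Q = 4.22 × 2.23 × (409 − 153) = 2409.1 kJ/min
Energy balance on cold side (adiabatic exchanger): Q = ṁ_c·Cp_c·(T_c,out − T_c,in)
T_c,out = 125 + 2409.1/(184 × 2.41) = 130.43 °C

T_c,out = 130 °C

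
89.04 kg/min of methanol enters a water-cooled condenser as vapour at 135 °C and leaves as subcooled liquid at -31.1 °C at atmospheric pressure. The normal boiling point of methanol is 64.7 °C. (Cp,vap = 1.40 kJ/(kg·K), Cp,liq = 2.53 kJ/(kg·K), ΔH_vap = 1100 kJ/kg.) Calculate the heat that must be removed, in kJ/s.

vapour 135→64.7 °C: -98.42 kJ/kg
condensation at 64.7 °C: -1100 kJ/kg
liquid 64.7→-31.1 °C: -242.37 kJ/kg
Δh = -98.42 + -1100 + -242.37 = -1440.8 kJ/kg
Q = ṁ·Δh = 89.04 kg/min × -1440.8 kJ/kg = -128290 kJ/min
|Q| = 2138.1 kW

Q_c = 2140 kJ/s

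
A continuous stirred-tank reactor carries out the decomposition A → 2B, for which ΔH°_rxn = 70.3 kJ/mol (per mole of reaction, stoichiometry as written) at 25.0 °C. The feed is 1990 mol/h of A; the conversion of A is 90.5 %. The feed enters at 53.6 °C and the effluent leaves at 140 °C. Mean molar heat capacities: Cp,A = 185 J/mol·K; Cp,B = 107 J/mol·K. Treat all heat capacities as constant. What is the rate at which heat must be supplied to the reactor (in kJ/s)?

Q_in = 45.7 kJ/s

Extent of reaction ξ = 0.905 × 1990 = 1801 mol/h
Reaction term: ξ·ΔH°_rxn = 1801 × 70.3 = 126610 kJ/h
Sensible, feed 53.6→25 °C: -10529 kJ/h
Outlet flows (mol/h): A 189.05, B 3601.9
Sensible, products 25→140 °C: 48343 kJ/h
Q = ΔH = 164420 kJ/h = 45.673 kW
Heat supplied = 45.673 kJ/s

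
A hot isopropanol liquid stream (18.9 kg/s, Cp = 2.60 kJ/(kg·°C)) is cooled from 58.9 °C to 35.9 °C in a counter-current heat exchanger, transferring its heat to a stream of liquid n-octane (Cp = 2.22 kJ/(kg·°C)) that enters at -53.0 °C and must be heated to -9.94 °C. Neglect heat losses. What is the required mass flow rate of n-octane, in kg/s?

Heat released by hot stream: Q = 18.9 × 2.60 × (58.9 − 35.9) = 1130.2 kJ/s
Energy balance on cold side (adiabatic exchanger): Q = ṁ_c·Cp_c·(T_c,out − T_c,in)
ṁ_c = 1130.2 / [2.22 × (-9.94 − -53.0)] = 11.823 kg/s

ṁ_c = 11.8 kg/s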